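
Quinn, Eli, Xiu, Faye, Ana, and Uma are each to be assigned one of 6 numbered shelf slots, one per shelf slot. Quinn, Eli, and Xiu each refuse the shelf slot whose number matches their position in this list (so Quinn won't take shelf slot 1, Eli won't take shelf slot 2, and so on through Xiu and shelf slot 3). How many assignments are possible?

Let Aᵢ (for i ∈ {1, 2, 3}) be the placements that put person i in their forbidden shelf slot. Any j of these fix j positions, leaving (6−j)! ways to fill the rest, and there are C(3,j) ways to pick which j.
By inclusion–exclusion, the number of valid placements is Σ_{j=0}^{3} (−1)^j C(3,j)·(6−j)!.
Computing: 720 − 360 + 72 − 6 = 426.

426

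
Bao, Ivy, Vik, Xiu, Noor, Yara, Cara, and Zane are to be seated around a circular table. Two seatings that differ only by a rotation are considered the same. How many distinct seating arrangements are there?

Fix one person's seat to break rotational symmetry; the remaining 7 people can be arranged in (7)! = 5040 ways.

5040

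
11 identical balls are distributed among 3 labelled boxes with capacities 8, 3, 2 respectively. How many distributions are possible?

Without the upper bounds there are C(13,2) = 78 ways to split 11 among 3 boxes.
Subtract solutions that violate a single cap (substitute x_i' = x_i − (cap_i+1)): x_1 ≥ 9 gives C(4,2) = 6; x_2 ≥ 4 gives C(9,2) = 36; x_3 ≥ 3 gives C(10,2) = 45. Together 87.
Add back pairs where two caps are both exceeded: 0 + 0 + 15 = 15.
By inclusion–exclusion the count is 78 − 87 + 15 = 6.

6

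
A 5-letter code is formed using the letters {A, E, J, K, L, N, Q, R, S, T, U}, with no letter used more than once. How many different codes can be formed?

55440

This is a permutation of 5 out of 11: P(11,5) = 11!/6!.
That product is 11 × 10 × 9 × 8 × 7 = 55440.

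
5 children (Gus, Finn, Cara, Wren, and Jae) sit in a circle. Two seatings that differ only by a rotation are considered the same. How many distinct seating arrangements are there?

24

Fix one person's seat to break rotational symmetry; the remaining 4 people can be arranged in (4)! = 24 ways.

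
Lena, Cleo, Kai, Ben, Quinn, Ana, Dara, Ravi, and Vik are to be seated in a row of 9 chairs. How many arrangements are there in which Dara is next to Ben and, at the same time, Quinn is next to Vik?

Treat {Dara,Ben} as one block (2 orders) and {Quinn,Vik} as another (2 orders).
That leaves 7 units to arrange: 2 × 2 × 7! = 4 × 5040 = 20160.

20160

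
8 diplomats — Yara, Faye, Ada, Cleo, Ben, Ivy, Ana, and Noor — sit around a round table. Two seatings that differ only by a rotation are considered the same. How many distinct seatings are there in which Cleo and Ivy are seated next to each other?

Treat {Cleo, Ivy} as one unit (2 internal orders) and seat the resulting 7 units around the table: (6)! circular arrangements.
So 2 × (6)! = 2 × 720 = 1440.

1440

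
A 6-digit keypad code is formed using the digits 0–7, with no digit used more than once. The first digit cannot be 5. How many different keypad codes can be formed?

The first digit has 8−1 = 7 choices (anything except 5).
The remaining 5 digits are filled from the other 7 symbols without repetition: 7 × 6 × 5 × 4 × 3 = 2520.
Total: 7 × 2520 = 17640.

17640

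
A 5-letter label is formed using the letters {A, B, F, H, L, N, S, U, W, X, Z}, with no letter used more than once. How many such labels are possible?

55440

With no repetition, fill the 5 letters in order: 11 choices, then 10, down to 7.
That product is 11 × 10 × 9 × 8 × 7 = 55440.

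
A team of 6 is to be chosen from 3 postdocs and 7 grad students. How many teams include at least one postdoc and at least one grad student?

With no constraint there are C(10,6) = 210 possible selections.
Selections missing a whole group: no postdocs → C(7,6) = 7; no grad students → C(3,6) = 0.
Both groups omitted at once is impossible, so 210 − 7 = 203.

203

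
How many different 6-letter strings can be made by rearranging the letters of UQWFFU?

The 6 letters of UQWFFU have repeats: F appearing twice and U appearing twice.
Dividing 6! = 720 by 2!·2! = 4 for the repeated letters gives 180.

180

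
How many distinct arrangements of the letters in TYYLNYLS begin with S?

Fix S in the first position and arrange the remaining 7 letters.
Those 7 letters have L appearing twice and Y appearing 3 times, giving (7)!/(3!·2!) = 420.

420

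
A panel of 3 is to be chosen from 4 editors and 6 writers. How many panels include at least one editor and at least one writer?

96

With no constraint there are C(10,3) = 120 possible selections.
Selections missing a whole group: no editors → C(6,3) = 20; no writers → C(4,3) = 4.
Both groups omitted at once is impossible, so 120 − 24 = 96.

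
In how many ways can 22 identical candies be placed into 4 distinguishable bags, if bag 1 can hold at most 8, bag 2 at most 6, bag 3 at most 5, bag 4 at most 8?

56

By stars and bars, unrestricted non-negative solutions to x_1+…+x_4 = 22 number C(22+3,3) = 2300.
Subtract solutions that violate a single cap (substitute x_i' = x_i − (cap_i+1)): x_1 ≥ 9 gives C(16,3) = 560; x_2 ≥ 7 gives C(18,3) = 816; x_3 ≥ 6 gives C(19,3) = 969; x_4 ≥ 9 gives C(16,3) = 560. Together 2905.
Add back pairs where two caps are both exceeded: 84 + 120 + 35 + 220 + 84 + 120 = 663.
Subtract triples: 1 + 0 + 0 + 1 = 2.
By inclusion–exclusion the count is 2300 − 2905 + 663 − 2 = 56.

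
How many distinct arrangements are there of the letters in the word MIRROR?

The 6 letters of MIRROR have repeats: R appearing 3 times.
The number of distinct arrangements is 6!/(3!) = 720/6 = 120.

120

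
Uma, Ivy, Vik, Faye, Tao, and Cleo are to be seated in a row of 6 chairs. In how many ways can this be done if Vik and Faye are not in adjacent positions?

There are 6! = 720 arrangements in all. If Vik and Faye are adjacent, merging them into one block gives 2·(5)! = 240 arrangements.
Complementary counting: 720 − 240 = 480.

480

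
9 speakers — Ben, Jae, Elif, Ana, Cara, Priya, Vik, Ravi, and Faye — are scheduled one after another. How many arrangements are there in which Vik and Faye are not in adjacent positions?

282240

There are 9! = 362880 arrangements in all. If Vik and Faye are adjacent, merging them into one block gives 2·(8)! = 80640 arrangements.
Complementary counting: 362880 − 80640 = 282240.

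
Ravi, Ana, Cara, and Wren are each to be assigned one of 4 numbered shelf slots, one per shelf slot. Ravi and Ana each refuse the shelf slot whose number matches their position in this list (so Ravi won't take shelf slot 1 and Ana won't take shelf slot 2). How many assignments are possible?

14

Let Aᵢ (for i ∈ {1, 2}) be the placements that put person i in their forbidden shelf slot. Any j of these fix j positions, leaving (4−j)! ways to fill the rest, and there are C(2,j) ways to pick which j.
By inclusion–exclusion, the number of valid placements is Σ_{j=0}^{2} (−1)^j C(2,j)·(4−j)!.
Computing: 24 − 12 + 2 = 14.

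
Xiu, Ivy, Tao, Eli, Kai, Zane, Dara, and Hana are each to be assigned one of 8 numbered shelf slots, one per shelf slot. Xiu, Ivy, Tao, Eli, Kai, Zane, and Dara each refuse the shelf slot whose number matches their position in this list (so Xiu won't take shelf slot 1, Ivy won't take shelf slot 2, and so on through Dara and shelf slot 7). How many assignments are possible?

16687

Let Aᵢ (for 1 ≤ i ≤ 7) be the placements that put person i in their forbidden shelf slot. Any j of these fix j positions, leaving (8−j)! ways to fill the rest, and there are C(7,j) ways to pick which j.
By inclusion–exclusion, the number of valid placements is Σ_{j=0}^{7} (−1)^j C(7,j)·(8−j)!.
Computing: 40320 − 35280 + 15120 − 4200 + 840 − 126 + 14 − 1 = 16687.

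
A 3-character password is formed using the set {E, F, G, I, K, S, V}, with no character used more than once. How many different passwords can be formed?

210

Choose and order 3 of the 7 symbols: the first character has 7 options, the next 6, then 5.
7 × 6 × 5 = 210.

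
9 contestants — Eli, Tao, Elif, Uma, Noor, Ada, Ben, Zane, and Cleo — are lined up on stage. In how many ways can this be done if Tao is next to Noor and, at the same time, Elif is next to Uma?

Treat {Tao,Noor} as one block (2 orders) and {Elif,Uma} as another (2 orders).
That leaves 7 units to arrange: 2 × 2 × 7! = 4 × 5040 = 20160.

20160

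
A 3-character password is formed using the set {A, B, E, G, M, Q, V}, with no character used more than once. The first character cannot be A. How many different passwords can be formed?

The first character has 7−1 = 6 choices (anything except A).
The remaining 2 characters are filled from the other 6 symbols without repetition: 6 × 5 = 30.
Total: 6 × 30 = 180.

180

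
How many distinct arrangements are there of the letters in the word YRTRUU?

YRTRUU has 6 letters with R appearing twice and U appearing twice.
Dividing 6! = 720 by 2!·2! = 4 for the repeated letters gives 180.

180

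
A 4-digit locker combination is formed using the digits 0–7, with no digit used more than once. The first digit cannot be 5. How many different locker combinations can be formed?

The first digit has 8−1 = 7 choices (anything except 5).
The remaining 3 digits are filled from the other 7 symbols without repetition: 7 × 6 × 5 = 210.
Total: 7 × 210 = 1470.

1470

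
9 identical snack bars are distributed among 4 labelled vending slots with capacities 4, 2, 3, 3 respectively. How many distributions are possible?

19

Without the upper bounds there are C(12,3) = 220 ways to split 9 among 4 vending slots.
Subtract solutions that violate a single cap (substitute x_i' = x_i − (cap_i+1)): x_1 ≥ 5 gives C(7,3) = 35; x_2 ≥ 3 gives C(9,3) = 84; x_3 ≥ 4 gives C(8,3) = 56; x_4 ≥ 4 gives C(8,3) = 56. Together 231.
Add back pairs where two caps are both exceeded: 4 + 1 + 1 + 10 + 10 + 4 = 30.
By inclusion–exclusion the count is 220 − 231 + 30 = 19.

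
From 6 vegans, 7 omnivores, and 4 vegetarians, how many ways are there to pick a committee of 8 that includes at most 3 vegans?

18315

Split by how many vegans are chosen (0 through 3).
Sum: C(6,0)·C(11,8) + C(6,1)·C(11,7) + C(6,2)·C(11,6) + C(6,3)·C(11,5) = 165 + 1980 + 6930 + 9240 = 18315.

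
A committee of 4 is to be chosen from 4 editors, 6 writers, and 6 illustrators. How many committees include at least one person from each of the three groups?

936

Total 4-person selections from all 16: C(16,4) = 1820.
Selections missing a whole group: no editors → C(12,4) = 495; no writers → C(10,4) = 210; no illustrators → C(10,4) = 210.
Add back selections omitting two groups (i.e. drawn from a single group): C(4,4) + C(6,4) + C(6,4) = 31.
By inclusion–exclusion: 1820 − 915 + 31 = 936.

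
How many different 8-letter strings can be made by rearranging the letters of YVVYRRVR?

560

YVVYRRVR has 8 letters with R appearing 3 times, V appearing 3 times, and Y appearing twice.
Dividing 8! = 40320 by 3!·3!·2! = 72 for the repeated letters gives 560.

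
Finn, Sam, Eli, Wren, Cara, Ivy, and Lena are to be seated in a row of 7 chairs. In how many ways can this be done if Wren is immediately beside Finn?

Place the 5 others and the Wren-Finn pair as 6 objects in a line; the pair has 2 internal arrangements.
So the count is 2·(6)! = 1440.

1440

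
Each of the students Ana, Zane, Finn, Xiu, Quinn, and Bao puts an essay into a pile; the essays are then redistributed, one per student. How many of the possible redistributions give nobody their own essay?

265

Let Aᵢ be the assignments in which student i gets their own essay. We want the size of the complement of A₁∪…∪A_6.
By inclusion–exclusion this is Σ_{j=0}^{6} (−1)^j C(6,j)·(6−j)!.
Computing: 720 − 720 + 360 − 120 + 30 − 6 + 1 = 265.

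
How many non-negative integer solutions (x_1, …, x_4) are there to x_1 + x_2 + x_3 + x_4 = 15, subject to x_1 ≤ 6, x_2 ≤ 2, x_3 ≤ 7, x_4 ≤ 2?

10

By stars and bars, unrestricted non-negative solutions to x_1+…+x_4 = 15 number C(15+3,3) = 816.
Subtract solutions that violate a single cap (substitute x_i' = x_i − (cap_i+1)): x_1 ≥ 7 gives C(11,3) = 165; x_2 ≥ 3 gives C(15,3) = 455; x_3 ≥ 8 gives C(10,3) = 120; x_4 ≥ 3 gives C(15,3) = 455. Together 1195.
Add back pairs where two caps are both exceeded: 56 + 1 + 56 + 35 + 220 + 35 = 403.
Subtract triples: 0 + 10 + 0 + 4 = 14.
By inclusion–exclusion the count is 816 − 1195 + 403 − 14 = 10.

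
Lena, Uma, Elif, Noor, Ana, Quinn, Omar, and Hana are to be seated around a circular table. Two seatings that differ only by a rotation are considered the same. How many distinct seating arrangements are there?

5040

Around a circle, 8 distinct people have 8!/8 = (7)! = 5040 rotationally distinct seatings.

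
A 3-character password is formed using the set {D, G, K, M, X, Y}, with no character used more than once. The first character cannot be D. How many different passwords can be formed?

100

The first character has 6−1 = 5 choices (anything except D).
The remaining 2 characters are filled from the other 5 symbols without repetition: 5 × 4 = 20.
Total: 5 × 20 = 100.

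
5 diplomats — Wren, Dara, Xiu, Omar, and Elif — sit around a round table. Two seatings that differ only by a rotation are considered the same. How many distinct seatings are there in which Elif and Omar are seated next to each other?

12

Treat {Elif, Omar} as one unit (2 internal orders) and seat the resulting 4 units around the table: (3)! circular arrangements.
So 2 × (3)! = 2 × 6 = 12.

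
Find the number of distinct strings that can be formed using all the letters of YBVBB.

20

YBVBB has 5 letters with B appearing 3 times.
Dividing 5! = 120 by 3! = 6 for the repeated letters gives 20.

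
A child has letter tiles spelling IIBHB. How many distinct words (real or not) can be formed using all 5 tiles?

30

Letter multiplicities in IIBHB: B×2, H×1, I×2.
Dividing 5! = 120 by 2!·2! = 4 for the repeated letters gives 30.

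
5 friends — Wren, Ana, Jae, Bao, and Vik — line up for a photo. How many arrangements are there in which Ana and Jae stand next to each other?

48

Glue Ana and Jae into one block (2 internal orders), leaving 4 units to arrange in a row.
So the count is 2·(4)! = 48.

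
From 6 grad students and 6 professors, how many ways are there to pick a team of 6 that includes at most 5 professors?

923

Split by how many professors are chosen (0 through 5).
Sum: C(6,0)·C(6,6) + C(6,1)·C(6,5) + C(6,2)·C(6,4) + C(6,3)·C(6,3) + C(6,4)·C(6,2) + C(6,5)·C(6,1) = 1 + 36 + 225 + 400 + 225 + 36 = 923.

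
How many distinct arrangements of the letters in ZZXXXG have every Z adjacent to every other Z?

Treat the 2 copies of Z as a single block. The multiset to arrange is then {ZZ, G, X, X, X}, 5 items in all.
That gives (5)!/(3!) = 20 arrangements.

20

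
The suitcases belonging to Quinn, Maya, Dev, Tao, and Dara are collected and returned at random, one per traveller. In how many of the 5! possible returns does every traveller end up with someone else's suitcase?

This is the derangement count D_5: permutations of 5 items with no fixed point.
By inclusion–exclusion this is Σ_{j=0}^{5} (−1)^j C(5,j)·(5−j)!.
Computing: 120 − 120 + 60 − 20 + 5 − 1 = 44.

44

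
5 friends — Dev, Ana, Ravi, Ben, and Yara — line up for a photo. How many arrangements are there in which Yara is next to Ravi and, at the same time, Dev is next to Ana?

24

Treat {Yara,Ravi} as one block (2 orders) and {Dev,Ana} as another (2 orders).
That leaves 3 units to arrange: 2 × 2 × 3! = 4 × 6 = 24.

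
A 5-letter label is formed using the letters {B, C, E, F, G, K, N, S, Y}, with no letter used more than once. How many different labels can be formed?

Choose and order 5 of the 9 symbols: the first letter has 9 options, the next 8, and so on down to 5.
That product is 9 × 8 × 7 × 6 × 5 = 15120.

15120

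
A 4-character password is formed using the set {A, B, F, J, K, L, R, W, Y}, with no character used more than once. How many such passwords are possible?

With no repetition, fill the 4 characters in order: 9 choices, then 8, down to 6.
9 × 8 × 7 × 6 = 3024.

3024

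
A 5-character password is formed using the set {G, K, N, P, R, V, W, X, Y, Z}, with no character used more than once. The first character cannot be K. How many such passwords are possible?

The first character has 10−1 = 9 choices (anything except K).
The remaining 4 characters are filled from the other 9 symbols without repetition: 9 × 8 × 7 × 6 = 3024.
Total: 9 × 3024 = 27216.

27216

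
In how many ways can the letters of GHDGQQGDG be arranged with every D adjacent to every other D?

840

Treat the 2 copies of D as a single block. The multiset to arrange is then {DD, G, G, G, G, H, Q, Q}, 8 items in all.
That gives (8)!/(4!·2!) = 840 arrangements.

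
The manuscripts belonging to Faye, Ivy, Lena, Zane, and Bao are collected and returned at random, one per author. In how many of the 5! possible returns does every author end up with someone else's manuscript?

Let Aᵢ be the assignments in which author i gets their own manuscript. We want the size of the complement of A₁∪…∪A_5.
By inclusion–exclusion this is Σ_{j=0}^{5} (−1)^j C(5,j)·(5−j)!.
Computing: 120 − 120 + 60 − 20 + 5 − 1 = 44.

44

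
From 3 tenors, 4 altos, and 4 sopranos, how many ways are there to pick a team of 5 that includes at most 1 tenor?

Split by how many tenors are chosen (0 through 1).
Sum: C(3,0)·C(8,5) + C(3,1)·C(8,4) = 56 + 210 = 266.

266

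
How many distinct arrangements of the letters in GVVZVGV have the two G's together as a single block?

Treat the 2 copies of G as a single block. The multiset to arrange is then {GG, V, V, V, V, Z}, 6 items in all.
That gives (6)!/(4!) = 30 arrangements.

30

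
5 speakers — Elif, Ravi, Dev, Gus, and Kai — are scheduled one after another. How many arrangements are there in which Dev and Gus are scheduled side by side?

48

Glue Dev and Gus into one block (2 internal orders), leaving 4 units to arrange in a row.
So the count is 2·(4)! = 48.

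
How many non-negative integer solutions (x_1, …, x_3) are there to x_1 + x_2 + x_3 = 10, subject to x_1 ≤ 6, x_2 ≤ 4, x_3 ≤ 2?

6

Without the upper bounds there are C(12,2) = 66 ways to split 10 among 3 variables.
Subtract solutions that violate a single cap (substitute x_i' = x_i − (cap_i+1)): x_1 ≥ 7 gives C(5,2) = 10; x_2 ≥ 5 gives C(7,2) = 21; x_3 ≥ 3 gives C(9,2) = 36. Together 67.
Add back pairs where two caps are both exceeded: 0 + 1 + 6 = 7.
By inclusion–exclusion the count is 66 − 67 + 7 = 6.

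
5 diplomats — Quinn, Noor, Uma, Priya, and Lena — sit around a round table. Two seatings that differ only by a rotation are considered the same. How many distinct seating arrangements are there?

24

Seat Quinn anywhere (absorbing the rotational symmetry), then permute the other 4: (4)! = 24.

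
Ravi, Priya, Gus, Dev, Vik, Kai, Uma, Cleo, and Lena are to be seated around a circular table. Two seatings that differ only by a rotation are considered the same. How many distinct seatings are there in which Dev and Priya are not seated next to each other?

All circular seatings of 9 people number (8)! = 40320.
Those with Dev next to Priya: fuse the pair into one unit and seat 8 units around a circle — 2·(7)! = 10080.
Subtracting, 40320 − 10080 = 30240.

30240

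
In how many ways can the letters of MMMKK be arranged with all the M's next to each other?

Treat the 3 copies of M as a single block. The multiset to arrange is then {MMM, K, K}, 3 items in all.
That gives (3)!/(2!) = 3 arrangements.

3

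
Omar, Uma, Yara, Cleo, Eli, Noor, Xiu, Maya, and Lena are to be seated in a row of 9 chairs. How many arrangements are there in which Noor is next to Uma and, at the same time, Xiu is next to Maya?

Treat {Noor,Uma} as one block (2 orders) and {Xiu,Maya} as another (2 orders).
That leaves 7 units to arrange: 2 × 2 × 7! = 4 × 5040 = 20160.

20160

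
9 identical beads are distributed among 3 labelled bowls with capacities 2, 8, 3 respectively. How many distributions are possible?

11

Without the upper bounds there are C(11,2) = 55 ways to split 9 among 3 bowls.
Subtract solutions that violate a single cap (substitute x_i' = x_i − (cap_i+1)): x_1 ≥ 3 gives C(8,2) = 28; x_2 ≥ 9 gives C(2,2) = 1; x_3 ≥ 4 gives C(7,2) = 21. Together 50.
Add back pairs where two caps are both exceeded: 0 + 6 + 0 = 6.
By inclusion–exclusion the count is 55 − 50 + 6 = 11.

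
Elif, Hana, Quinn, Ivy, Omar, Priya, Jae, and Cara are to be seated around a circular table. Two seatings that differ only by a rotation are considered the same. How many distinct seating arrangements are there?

5040

Around a circle, 8 distinct people have 8!/8 = (7)! = 5040 rotationally distinct seatings.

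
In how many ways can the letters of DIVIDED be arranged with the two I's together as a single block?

120

Treat the 2 copies of I as a single block. The multiset to arrange is then {II, D, D, D, E, V}, 6 items in all.
That gives (6)!/(3!) = 120 arrangements.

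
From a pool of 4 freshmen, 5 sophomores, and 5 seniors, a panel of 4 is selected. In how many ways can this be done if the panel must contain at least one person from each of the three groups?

Unrestricted: C(14,4) = 1001 ways to pick any 4 of the 14.
Subtract selections that omit an entire group: no freshmen → C(10,4) = 210; no sophomores → C(9,4) = 126; no seniors → C(9,4) = 126.
Add back selections omitting two groups (i.e. drawn from a single group): C(4,4) + C(5,4) + C(5,4) = 11.
By inclusion–exclusion: 1001 − 462 + 11 = 550.

550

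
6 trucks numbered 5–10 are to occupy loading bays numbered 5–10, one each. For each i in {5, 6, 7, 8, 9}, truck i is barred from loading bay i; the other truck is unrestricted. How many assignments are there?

Let Aᵢ (for 5 ≤ i ≤ 9) be the placements that put truck i in its forbidden loading bay. Any j of these fix j positions, leaving (6−j)! ways to fill the rest, and there are C(5,j) ways to pick which j.
By inclusion–exclusion, the number of valid placements is Σ_{j=0}^{5} (−1)^j C(5,j)·(6−j)!.
Computing: 720 − 600 + 240 − 60 + 10 − 1 = 309.

309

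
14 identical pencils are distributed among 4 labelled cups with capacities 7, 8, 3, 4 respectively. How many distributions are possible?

By stars and bars, unrestricted non-negative solutions to x_1+…+x_4 = 14 number C(14+3,3) = 680.
Subtract solutions that violate a single cap (substitute x_i' = x_i − (cap_i+1)): x_1 ≥ 8 gives C(9,3) = 84; x_2 ≥ 9 gives C(8,3) = 56; x_3 ≥ 4 gives C(13,3) = 286; x_4 ≥ 5 gives C(12,3) = 220. Together 646.
Add back pairs where two caps are both exceeded: 0 + 10 + 4 + 4 + 1 + 56 = 75.
By inclusion–exclusion the count is 680 − 646 + 75 = 109.

109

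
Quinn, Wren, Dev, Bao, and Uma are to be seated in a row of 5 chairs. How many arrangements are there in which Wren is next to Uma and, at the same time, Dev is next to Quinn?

24

Treat {Wren,Uma} as one block (2 orders) and {Dev,Quinn} as another (2 orders).
That leaves 3 units to arrange: 2 × 2 × 3! = 4 × 6 = 24.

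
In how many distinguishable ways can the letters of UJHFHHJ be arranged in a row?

UJHFHHJ has 7 letters with H appearing 3 times and J appearing twice.
The number of distinct arrangements is 7!/(3!·2!) = 5040/12 = 420.

420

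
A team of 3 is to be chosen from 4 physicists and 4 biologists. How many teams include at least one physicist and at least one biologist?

48

Total 3-person selections from all 8: C(8,3) = 56.
Subtract selections that omit an entire group: no physicists → C(4,3) = 4; no biologists → C(4,3) = 4.
Both groups omitted at once is impossible, so 56 − 8 = 48.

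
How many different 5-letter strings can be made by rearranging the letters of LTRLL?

Letter multiplicities in LTRLL: L×3, R×1, T×1.
The number of distinct arrangements is 5!/(3!) = 120/6 = 20.

20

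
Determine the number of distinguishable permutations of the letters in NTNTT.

Letter multiplicities in NTNTT: N×2, T×3.
Dividing 5! = 120 by 3!·2! = 12 for the repeated letters gives 10.

10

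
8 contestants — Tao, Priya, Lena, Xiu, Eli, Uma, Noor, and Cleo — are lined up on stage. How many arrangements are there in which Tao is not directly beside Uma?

30240

There are 8! = 40320 arrangements in all. If Tao and Uma are adjacent, merging them into one block gives 2·(7)! = 10080 arrangements.
Complementary counting: 40320 − 10080 = 30240.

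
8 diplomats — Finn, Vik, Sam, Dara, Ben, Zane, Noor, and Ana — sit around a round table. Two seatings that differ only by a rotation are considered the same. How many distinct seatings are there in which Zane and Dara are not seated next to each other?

Without the restriction there are (7)! = 5040 seatings.
Those with Zane next to Dara: fuse the pair into one unit and seat 7 units around a circle — 2·(6)! = 1440.
Subtracting, 5040 − 1440 = 3600.

3600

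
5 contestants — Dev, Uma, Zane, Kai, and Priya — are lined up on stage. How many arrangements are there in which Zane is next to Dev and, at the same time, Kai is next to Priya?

Treat {Zane,Dev} as one block (2 orders) and {Kai,Priya} as another (2 orders).
That leaves 3 units to arrange: 2 × 2 × 3! = 4 × 6 = 24.

24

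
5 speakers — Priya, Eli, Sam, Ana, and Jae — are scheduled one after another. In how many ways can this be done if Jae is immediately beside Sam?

Place the 3 others and the Jae-Sam pair as 4 objects in a line; the pair has 2 internal arrangements.
That gives 2 × 4! = 2 × 24 = 48.

48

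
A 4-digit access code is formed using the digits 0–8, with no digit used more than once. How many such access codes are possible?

Choose and order 4 of the 9 symbols: the first digit has 9 options, the next 8, then 7, 6.
That product is 9 × 8 × 7 × 6 = 3024.

3024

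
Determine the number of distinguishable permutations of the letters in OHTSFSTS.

3360

The 8 letters of OHTSFSTS have repeats: S appearing 3 times and T appearing twice.
So there are 8! / (3!·2!) = 3360 distinguishable arrangements.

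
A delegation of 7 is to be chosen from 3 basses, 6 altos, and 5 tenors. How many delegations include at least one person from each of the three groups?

3058

With no constraint there are C(14,7) = 3432 possible selections.
Subtract selections that omit an entire group: no basses → C(11,7) = 330; no altos → C(8,7) = 8; no tenors → C(9,7) = 36.
Add back selections omitting two groups (i.e. drawn from a single group): C(3,7) + C(6,7) + C(5,7) = 0.
By inclusion–exclusion: 3432 − 374 + 0 = 3058.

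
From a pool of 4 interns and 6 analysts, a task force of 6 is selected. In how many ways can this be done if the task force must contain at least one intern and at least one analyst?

209

Total 6-person selections from all 10: C(10,6) = 210.
Selections missing a whole group: no interns → C(6,6) = 1; no analysts → C(4,6) = 0.
Both groups omitted at once is impossible, so 210 − 1 = 209.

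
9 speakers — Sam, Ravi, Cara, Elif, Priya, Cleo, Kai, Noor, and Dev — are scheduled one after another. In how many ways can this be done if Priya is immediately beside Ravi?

Place the 7 others and the Priya-Ravi pair as 8 objects in a line; the pair has 2 internal arrangements.
That gives 2 × 8! = 2 × 40320 = 80640.

80640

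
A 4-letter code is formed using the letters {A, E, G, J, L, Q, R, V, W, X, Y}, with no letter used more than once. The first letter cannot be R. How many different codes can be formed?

The first letter has 11−1 = 10 choices (anything except R).
The remaining 3 letters are filled from the other 10 symbols without repetition: 10 × 9 × 8 = 720.
Total: 10 × 720 = 7200.

7200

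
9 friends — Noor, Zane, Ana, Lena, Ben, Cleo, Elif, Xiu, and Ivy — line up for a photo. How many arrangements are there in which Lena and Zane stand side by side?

80640

Treat {Lena, Zane} as a single unit. There are 8 units to order, and the pair itself can be ordered 2 ways.
So the count is 2·(8)! = 80640.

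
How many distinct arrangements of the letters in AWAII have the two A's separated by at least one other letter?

18

Total arrangements of AWAII: 5!/(2!·2!) = 30.
If the two A's are adjacent, glue them into one block, leaving 4 items to arrange: (4)!/(2!) = 12 ways.
Subtracting, 30 − 12 = 18 arrangements keep the A's apart.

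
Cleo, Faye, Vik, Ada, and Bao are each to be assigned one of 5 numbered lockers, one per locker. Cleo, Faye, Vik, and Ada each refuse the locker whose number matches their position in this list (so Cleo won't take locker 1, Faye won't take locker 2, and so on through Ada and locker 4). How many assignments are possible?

53

Let Aᵢ (for 1 ≤ i ≤ 4) be the placements that put person i in their forbidden locker. Any j of these fix j positions, leaving (5−j)! ways to fill the rest, and there are C(4,j) ways to pick which j.
By inclusion–exclusion, the number of valid placements is Σ_{j=0}^{4} (−1)^j C(4,j)·(5−j)!.
Computing: 120 − 96 + 36 − 8 + 1 = 53.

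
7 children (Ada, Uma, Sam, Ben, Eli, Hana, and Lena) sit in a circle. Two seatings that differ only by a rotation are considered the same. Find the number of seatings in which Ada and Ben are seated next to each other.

Treat {Ada, Ben} as one unit (2 internal orders) and seat the resulting 6 units around the table: (5)! circular arrangements.
So 2 × (5)! = 2 × 120 = 240.

240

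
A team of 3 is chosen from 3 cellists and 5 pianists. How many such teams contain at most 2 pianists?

Split by how many pianists are chosen (0 through 2).
Sum: C(5,0)·C(3,3) + C(5,1)·C(3,2) + C(5,2)·C(3,1) = 1 + 15 + 30 = 46.

46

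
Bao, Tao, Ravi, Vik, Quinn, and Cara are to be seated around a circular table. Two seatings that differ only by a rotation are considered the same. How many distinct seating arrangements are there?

Fix one person's seat to break rotational symmetry; the remaining 5 people can be arranged in (5)! = 120 ways.

120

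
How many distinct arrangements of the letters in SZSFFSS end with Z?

With the last slot taken by Z, it remains to arrange the other 6 letters (SSFFSS).
Those 6 letters have F appearing twice and S appearing 4 times, giving (6)!/(4!·2!) = 15.

15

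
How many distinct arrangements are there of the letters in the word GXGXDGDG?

Letter multiplicities in GXGXDGDG: D×2, G×4, X×2.
So there are 8! / (4!·2!·2!) = 420 distinguishable arrangements.

420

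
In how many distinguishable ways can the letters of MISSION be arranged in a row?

1260

Letter multiplicities in MISSION: I×2, M×1, N×1, O×1, S×2.
So there are 7! / (2!·2!) = 1260 distinguishable arrangements.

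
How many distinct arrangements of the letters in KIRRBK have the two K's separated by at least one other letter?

Total arrangements of KIRRBK: 6!/(2!·2!) = 180.
Arrangements with the K's together: treat KK as one letter, giving (5)!/(2!) = 60.
Hence 180 − 60 = 120.

120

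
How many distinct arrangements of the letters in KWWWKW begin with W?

10

Fix W in the first position and arrange the remaining 5 letters.
Those 5 letters have K appearing twice and W appearing 3 times, giving (5)!/(3!·2!) = 10.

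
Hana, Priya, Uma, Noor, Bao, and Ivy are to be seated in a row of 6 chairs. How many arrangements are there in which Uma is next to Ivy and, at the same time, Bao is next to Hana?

96

Treat {Uma,Ivy} as one block (2 orders) and {Bao,Hana} as another (2 orders).
That leaves 4 units to arrange: 2 × 2 × 4! = 4 × 24 = 96.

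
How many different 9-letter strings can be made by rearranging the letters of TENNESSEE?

TENNESSEE has 9 letters with E appearing 4 times, N appearing twice, and S appearing twice.
The number of distinct arrangements is 9!/(4!·2!·2!) = 362880/96 = 3780.

3780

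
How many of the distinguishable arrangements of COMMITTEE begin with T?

With the first slot taken by T, it remains to arrange the other 8 letters (COMMITEE).
Those 8 letters have E appearing twice and M appearing twice, giving (8)!/(2!·2!) = 10080.

10080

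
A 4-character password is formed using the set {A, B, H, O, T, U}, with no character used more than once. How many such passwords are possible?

360

With no repetition, fill the 4 characters in order: 6 choices, then 5, down to 3.
That product is 6 × 5 × 4 × 3 = 360.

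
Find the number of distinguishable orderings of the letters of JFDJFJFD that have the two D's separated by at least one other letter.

There are 8!/(3!·3!·2!) = 560 arrangements of JFDJFJFD in total.
If the two D's are adjacent, glue them into one block, leaving 7 items to arrange: (7)!/(3!·3!) = 140 ways.
Subtracting, 560 − 140 = 420 arrangements keep the D's apart.

420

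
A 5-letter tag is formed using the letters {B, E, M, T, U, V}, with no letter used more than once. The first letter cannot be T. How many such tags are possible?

600

The first letter has 6−1 = 5 choices (anything except T).
The remaining 4 letters are filled from the other 5 symbols without repetition: 5 × 4 × 3 × 2 = 120.
Total: 5 × 120 = 600.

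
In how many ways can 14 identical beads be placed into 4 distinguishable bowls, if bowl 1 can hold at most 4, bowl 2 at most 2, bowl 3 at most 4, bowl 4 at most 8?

Without the upper bounds there are C(17,3) = 680 ways to split 14 among 4 bowls.
Subtract solutions that violate a single cap (substitute x_i' = x_i − (cap_i+1)): x_1 ≥ 5 gives C(12,3) = 220; x_2 ≥ 3 gives C(14,3) = 364; x_3 ≥ 5 gives C(12,3) = 220; x_4 ≥ 9 gives C(8,3) = 56. Together 860.
Add back pairs where two caps are both exceeded: 84 + 35 + 1 + 84 + 10 + 1 = 215.
Subtract triples: 4 + 0 + 0 + 0 = 4.
By inclusion–exclusion the count is 680 − 860 + 215 − 4 = 31.

31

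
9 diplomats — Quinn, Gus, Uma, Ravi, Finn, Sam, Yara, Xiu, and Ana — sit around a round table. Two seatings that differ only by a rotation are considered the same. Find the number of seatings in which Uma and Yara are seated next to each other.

10080

Glue Uma and Yara into a block (2 internal orders). Seating 8 units around a circle gives (7)! arrangements.
So 2 × (7)! = 2 × 5040 = 10080.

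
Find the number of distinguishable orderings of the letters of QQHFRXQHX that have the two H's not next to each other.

There are 9!/(3!·2!·2!) = 15120 arrangements of QQHFRXQHX in total.
If the two H's are adjacent, glue them into one block, leaving 8 items to arrange: (8)!/(3!·2!) = 3360 ways.
Hence 15120 − 3360 = 11760.

11760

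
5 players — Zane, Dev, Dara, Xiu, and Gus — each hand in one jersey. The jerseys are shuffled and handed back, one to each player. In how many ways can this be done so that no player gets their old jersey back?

44

Let Aᵢ be the assignments in which player i gets their old jersey. We want the size of the complement of A₁∪…∪A_5.
By inclusion–exclusion this is Σ_{j=0}^{5} (−1)^j C(5,j)·(5−j)!.
Computing: 120 − 120 + 60 − 20 + 5 − 1 = 44.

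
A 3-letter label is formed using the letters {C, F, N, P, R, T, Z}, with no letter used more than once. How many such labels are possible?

210

Choose and order 3 of the 7 symbols: the first letter has 7 options, the next 6, then 5.
That product is 7 × 6 × 5 = 210.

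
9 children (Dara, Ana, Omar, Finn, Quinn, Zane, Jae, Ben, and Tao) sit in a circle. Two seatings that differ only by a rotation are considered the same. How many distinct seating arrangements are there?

40320

Seat Dara anywhere (absorbing the rotational symmetry), then permute the other 8: (8)! = 40320.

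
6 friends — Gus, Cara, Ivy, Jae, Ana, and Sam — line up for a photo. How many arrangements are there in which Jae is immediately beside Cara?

Glue Jae and Cara into one block (2 internal orders), leaving 5 units to arrange in a row.
So the count is 2·(5)! = 240.

240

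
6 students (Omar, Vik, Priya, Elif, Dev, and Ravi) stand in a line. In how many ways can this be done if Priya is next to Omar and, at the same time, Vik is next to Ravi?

96

Treat {Priya,Omar} as one block (2 orders) and {Vik,Ravi} as another (2 orders).
That leaves 4 units to arrange: 2 × 2 × 4! = 4 × 24 = 96.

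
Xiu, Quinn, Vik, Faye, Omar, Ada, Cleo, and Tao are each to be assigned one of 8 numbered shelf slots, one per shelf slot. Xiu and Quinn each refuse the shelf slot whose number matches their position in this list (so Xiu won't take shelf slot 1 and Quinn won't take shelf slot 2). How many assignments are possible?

Let Aᵢ (for i ∈ {1, 2}) be the placements that put person i in their forbidden shelf slot. Any j of these fix j positions, leaving (8−j)! ways to fill the rest, and there are C(2,j) ways to pick which j.
By inclusion–exclusion, the number of valid placements is Σ_{j=0}^{2} (−1)^j C(2,j)·(8−j)!.
Computing: 40320 − 10080 + 720 = 30960.

30960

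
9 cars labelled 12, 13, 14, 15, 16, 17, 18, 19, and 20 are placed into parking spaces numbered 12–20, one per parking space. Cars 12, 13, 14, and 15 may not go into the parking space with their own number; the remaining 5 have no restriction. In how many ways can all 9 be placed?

Let Aᵢ (for 12 ≤ i ≤ 15) be the placements that put car i in its forbidden parking space. Any j of these fix j positions, leaving (9−j)! ways to fill the rest, and there are C(4,j) ways to pick which j.
By inclusion–exclusion, the number of valid placements is Σ_{j=0}^{4} (−1)^j C(4,j)·(9−j)!.
Computing: 362880 − 161280 + 30240 − 2880 + 120 = 229080.

229080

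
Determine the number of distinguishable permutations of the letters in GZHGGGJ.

The 7 letters of GZHGGGJ have repeats: G appearing 4 times.
Dividing 7! = 5040 by 4! = 24 for the repeated letters gives 210.

210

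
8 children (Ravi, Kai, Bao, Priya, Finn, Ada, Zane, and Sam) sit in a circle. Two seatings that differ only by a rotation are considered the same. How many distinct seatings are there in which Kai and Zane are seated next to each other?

Treat {Kai, Zane} as one unit (2 internal orders) and seat the resulting 7 units around the table: (6)! circular arrangements.
So 2 × (6)! = 2 × 720 = 1440.

1440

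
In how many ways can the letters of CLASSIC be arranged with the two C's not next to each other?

900

There are 7!/(2!·2!) = 1260 arrangements of CLASSIC in total.
Arrangements with the C's together: treat CC as one letter, giving (6)!/(2!) = 360.
Subtracting, 1260 − 360 = 900 arrangements keep the C's apart.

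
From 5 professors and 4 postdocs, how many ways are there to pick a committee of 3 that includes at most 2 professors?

74

Split by how many professors are chosen (0 through 2).
Sum: C(5,0)·C(4,3) + C(5,1)·C(4,2) + C(5,2)·C(4,1) = 4 + 30 + 40 = 74.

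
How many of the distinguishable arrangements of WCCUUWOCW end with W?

1680

Fix W in the last position and arrange the remaining 8 letters.
Those 8 letters have C appearing 3 times, U appearing twice, and W appearing twice, giving (8)!/(3!·2!·2!) = 1680.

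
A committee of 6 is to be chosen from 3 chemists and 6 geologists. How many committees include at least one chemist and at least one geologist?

83

Total 6-person selections from all 9: C(9,6) = 84.
Subtract selections that omit an entire group: no chemists → C(6,6) = 1; no geologists → C(3,6) = 0.
Both groups omitted at once is impossible, so 84 − 1 = 83.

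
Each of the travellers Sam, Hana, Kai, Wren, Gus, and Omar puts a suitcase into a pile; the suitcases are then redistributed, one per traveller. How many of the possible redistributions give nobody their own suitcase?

This is the derangement count D_6: permutations of 6 items with no fixed point.
By inclusion–exclusion this is Σ_{j=0}^{6} (−1)^j C(6,j)·(6−j)!.
Computing: 720 − 720 + 360 − 120 + 30 − 6 + 1 = 265.

265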